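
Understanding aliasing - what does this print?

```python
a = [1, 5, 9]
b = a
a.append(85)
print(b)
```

Key concept: basic list aliasing.
Step by step:
`a = [1, 5, 9]` → a = [1, 5, 9]
`b = a` → b = [1, 5, 9] (same object as a)
`a.append(85)` → a = [1, 5, 9, 85] (same object as b); b = [1, 5, 9, 85] (same object as a)
`print(b)` → prints [1, 5, 9, 85]

Answer: [1, 5, 9, 85]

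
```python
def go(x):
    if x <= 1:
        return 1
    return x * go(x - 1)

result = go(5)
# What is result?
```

go(5) = 5 * 4 * 3 * 2 * 1 = 120

Answer: 120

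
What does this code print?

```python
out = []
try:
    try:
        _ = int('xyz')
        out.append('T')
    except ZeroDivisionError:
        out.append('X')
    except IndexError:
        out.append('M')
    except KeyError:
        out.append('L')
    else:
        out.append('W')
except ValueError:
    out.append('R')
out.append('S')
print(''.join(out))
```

Execution trace: 'R' (outer except ValueError) → 'S' (after the try/except). Output: RS

Answer: RS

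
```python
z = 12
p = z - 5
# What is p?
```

Trace:
`z = 12` → z = 12
`p = z - 5` → p = 7
So p = 7

Answer: 7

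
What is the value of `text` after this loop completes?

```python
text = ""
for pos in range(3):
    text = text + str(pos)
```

Concatenate digits 0 to 2
`text` takes the values: "" → "0" → "01" → "012"

Answer: "012"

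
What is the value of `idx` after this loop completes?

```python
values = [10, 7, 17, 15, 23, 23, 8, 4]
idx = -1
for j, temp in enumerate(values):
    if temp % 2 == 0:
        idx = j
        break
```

First even number index in [10, 7, 17, 15, 23, 23, 8, 4]
`idx` takes the values: -1 → 0

Answer: 0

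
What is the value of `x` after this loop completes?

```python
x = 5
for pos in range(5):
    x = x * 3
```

Multiply by 3, 5 times: 5 * 3^5 = 1215
`x` takes the values: 5 → 15 → 45 → 135 → 405 → 1215

Answer: 1215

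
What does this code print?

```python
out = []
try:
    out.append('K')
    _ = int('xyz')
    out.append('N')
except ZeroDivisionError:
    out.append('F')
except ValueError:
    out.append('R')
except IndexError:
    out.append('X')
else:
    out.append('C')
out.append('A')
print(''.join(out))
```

Execution trace: 'K' (try body) → 'R' (except ValueError) → 'A' (after the try/except). Output: KRA

Answer: KRA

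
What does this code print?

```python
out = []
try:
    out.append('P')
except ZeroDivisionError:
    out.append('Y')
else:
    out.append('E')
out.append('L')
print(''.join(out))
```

Execution trace: 'P' (try body, no exception) → 'E' (else) → 'L' (after the try/except). Output: PEL

Answer: PEL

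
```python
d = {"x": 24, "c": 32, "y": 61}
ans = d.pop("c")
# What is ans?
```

Trace:
`d = {"x": 24, "c": 32, "y": 61}` → d = {'x': 24, 'c': 32, 'y': 61}
`ans = d.pop("c")` → d = {'x': 24, 'y': 61}; ans = 32
So ans = 32

Answer: 32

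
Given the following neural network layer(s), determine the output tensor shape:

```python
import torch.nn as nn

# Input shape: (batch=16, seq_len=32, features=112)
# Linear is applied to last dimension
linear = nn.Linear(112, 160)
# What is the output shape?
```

Input: (16, 32, 112) -> Output: (16, 32, 160)

Answer: (16, 32, 160)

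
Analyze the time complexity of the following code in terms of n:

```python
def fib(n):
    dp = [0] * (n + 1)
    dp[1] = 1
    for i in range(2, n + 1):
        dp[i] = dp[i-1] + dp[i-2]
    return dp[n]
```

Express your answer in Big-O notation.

This is Dynamic programming Fibonacci. Time complexity: O(n).

Answer: O(n)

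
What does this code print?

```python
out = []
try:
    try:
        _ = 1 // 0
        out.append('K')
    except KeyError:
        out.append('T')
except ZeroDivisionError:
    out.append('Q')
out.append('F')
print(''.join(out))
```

Execution trace: 'Q' (outer except ZeroDivisionError) → 'F' (after the try/except). Output: QF

Answer: QF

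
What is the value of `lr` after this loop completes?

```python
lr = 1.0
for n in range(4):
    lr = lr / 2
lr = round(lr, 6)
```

Halving LR 4 times: 1 / 2^4
`lr` takes the values: 1.0 → 0.5 → 0.25 → 0.125 → 0.0625

Answer: 0.0625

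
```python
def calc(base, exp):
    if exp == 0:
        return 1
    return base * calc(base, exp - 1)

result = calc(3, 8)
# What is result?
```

calc(3, 8) = 3 * 3 * 3 * 3 * 3 * 3 * 3 * 3 = 6561

Answer: 6561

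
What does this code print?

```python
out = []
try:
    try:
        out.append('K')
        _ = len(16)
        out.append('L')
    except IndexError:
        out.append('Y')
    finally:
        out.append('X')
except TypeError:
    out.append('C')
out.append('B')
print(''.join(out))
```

Execution trace: 'K' (try body) → 'X' (finally) → 'C' (outer except TypeError) → 'B' (after the try/except). Output: KXCB

Answer: KXCB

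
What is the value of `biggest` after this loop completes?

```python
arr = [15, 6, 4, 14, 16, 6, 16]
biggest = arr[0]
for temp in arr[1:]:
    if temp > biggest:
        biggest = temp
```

Maximum of [15, 6, 4, 14, 16, 6, 16]
`biggest` takes the values: 15 → 16

Answer: 16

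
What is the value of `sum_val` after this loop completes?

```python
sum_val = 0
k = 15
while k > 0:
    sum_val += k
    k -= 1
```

Sum 15 down to 1
`sum_val` takes the values: 0 → 15 → 29 → 42 → 54 → 65 → 75 → 84 → 92 → 99 → 105 → 110 → 114 → 117 → 119 → 120

Answer: 120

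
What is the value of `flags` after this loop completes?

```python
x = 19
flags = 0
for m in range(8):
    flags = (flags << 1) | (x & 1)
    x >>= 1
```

Reverse lowest 8 bits of 19
`flags` takes the values: 0 → 1 → 3 → 6 → 12 → 25 → 50 → 100 → 200

Answer: 200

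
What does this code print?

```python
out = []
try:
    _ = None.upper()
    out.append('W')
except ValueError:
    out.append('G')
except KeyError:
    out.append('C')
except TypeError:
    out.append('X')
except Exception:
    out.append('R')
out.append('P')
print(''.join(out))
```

Execution trace: 'R' (except Exception) → 'P' (after the try/except). Output: RP

Answer: RP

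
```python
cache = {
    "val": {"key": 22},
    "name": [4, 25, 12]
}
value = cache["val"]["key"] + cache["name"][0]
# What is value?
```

Trace:
`cache = { ...` → cache = {'val': {'key': 22}, 'name': [4, 25, 12]}
`value = cache["val"]["key"] + cache["name"][0]` → value = 26
So value = 26

Answer: 26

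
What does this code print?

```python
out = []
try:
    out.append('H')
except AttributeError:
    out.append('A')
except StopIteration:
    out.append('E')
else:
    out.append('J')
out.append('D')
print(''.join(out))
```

Execution trace: 'H' (try body, no exception) → 'J' (else) → 'D' (after the try/except). Output: HJD

Answer: HJD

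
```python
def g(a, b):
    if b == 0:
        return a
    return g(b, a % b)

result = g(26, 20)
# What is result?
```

g(26, 20) -> g(20, 6) -> g(6, 2) -> g(2, 0) -> 2

Answer: 2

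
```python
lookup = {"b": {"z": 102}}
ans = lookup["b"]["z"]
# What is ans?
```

Trace:
`lookup = {"b": {"z": 102}}` → lookup = {'b': {'z': 102}}
`ans = lookup["b"]["z"]` → ans = 102
So ans = 102

Answer: 102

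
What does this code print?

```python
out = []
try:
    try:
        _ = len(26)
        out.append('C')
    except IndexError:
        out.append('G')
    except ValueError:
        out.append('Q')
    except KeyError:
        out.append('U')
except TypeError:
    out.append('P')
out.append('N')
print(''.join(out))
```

Execution trace: 'P' (outer except TypeError) → 'N' (after the try/except). Output: PN

Answer: PN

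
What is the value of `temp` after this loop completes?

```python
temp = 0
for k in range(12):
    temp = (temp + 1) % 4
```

Increment mod 4, 12 times = 0
`temp` takes the values: 0 → 1 → 2 → 3 → 0 → 1 → 2 → 3 → 0 → 1 → 2 → 3 → 0

Answer: 0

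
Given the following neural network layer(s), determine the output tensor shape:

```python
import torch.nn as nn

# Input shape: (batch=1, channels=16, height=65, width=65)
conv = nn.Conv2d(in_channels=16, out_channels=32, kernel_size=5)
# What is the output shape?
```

Input: (1, 16, 65, 65) -> Output: (1, 32, 61, 61)

Answer: (1, 32, 61, 61)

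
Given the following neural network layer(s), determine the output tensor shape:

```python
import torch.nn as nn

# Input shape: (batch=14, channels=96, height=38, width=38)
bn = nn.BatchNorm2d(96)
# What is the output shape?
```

Input: (14, 96, 38, 38) -> Output: (14, 96, 38, 38)

Answer: (14, 96, 38, 38)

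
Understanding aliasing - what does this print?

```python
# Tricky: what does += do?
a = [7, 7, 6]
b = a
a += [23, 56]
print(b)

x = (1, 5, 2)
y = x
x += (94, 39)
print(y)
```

Key concept: += behavior differs for mutable vs immutable.
Step by step:
`a = [7, 7, 6]` → a = [7, 7, 6]
`b = a` → b = [7, 7, 6] (same object as a)
`a += [23, 56]` → a = [7, 7, 6, 23, 56] (same object as b); b = [7, 7, 6, 23, 56] (same object as a)
`print(b)` → prints [7, 7, 6, 23, 56]
`x = (1, 5, 2)` → x = (1, 5, 2)
`y = x` → y = (1, 5, 2)
`x += (94, 39)` → x = (1, 5, 2, 94, 39)
`print(y)` → prints (1, 5, 2)

Answer:
[7, 7, 6, 23, 56]
(1, 5, 2)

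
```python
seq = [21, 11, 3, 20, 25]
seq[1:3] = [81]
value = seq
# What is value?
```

Trace:
`seq = [21, 11, 3, 20, 25]` → seq = [21, 11, 3, 20, 25]
`seq[1:3] = [81]` → seq = [21, 81, 20, 25]
`value = seq` → value = [21, 81, 20, 25]
So value = [21, 81, 20, 25]

Answer: [21, 81, 20, 25]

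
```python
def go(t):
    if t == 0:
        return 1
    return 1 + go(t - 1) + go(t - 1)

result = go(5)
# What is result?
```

go(t) = 1 + 2·go(t-1), go(0)=1. Closed form: (1+1)·2^5 - 1 = 63.

Answer: 63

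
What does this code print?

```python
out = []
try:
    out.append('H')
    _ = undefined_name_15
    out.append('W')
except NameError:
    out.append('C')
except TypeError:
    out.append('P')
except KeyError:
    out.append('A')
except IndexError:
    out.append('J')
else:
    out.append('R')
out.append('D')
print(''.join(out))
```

Execution trace: 'H' (try body) → 'C' (except NameError) → 'D' (after the try/except). Output: HCD

Answer: HCD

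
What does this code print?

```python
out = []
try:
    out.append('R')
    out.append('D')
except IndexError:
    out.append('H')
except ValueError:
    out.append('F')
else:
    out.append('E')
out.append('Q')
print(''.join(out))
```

Execution trace: 'R' (try body) → 'D' (try body, no exception) → 'E' (else) → 'Q' (after the try/except). Output: RDEQ

Answer: RDEQ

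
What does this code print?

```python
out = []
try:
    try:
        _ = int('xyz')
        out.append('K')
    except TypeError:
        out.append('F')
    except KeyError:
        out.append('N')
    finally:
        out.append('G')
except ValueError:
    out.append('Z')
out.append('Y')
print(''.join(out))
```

Execution trace: 'G' (finally) → 'Z' (outer except ValueError) → 'Y' (after the try/except). Output: GZY

Answer: GZY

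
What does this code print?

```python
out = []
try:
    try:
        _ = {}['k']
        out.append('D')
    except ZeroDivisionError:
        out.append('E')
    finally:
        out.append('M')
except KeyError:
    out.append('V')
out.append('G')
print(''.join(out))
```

Execution trace: 'M' (inner finally) → 'V' (outer except KeyError) → 'G' (after the try/except). Output: MVG

Answer: MVG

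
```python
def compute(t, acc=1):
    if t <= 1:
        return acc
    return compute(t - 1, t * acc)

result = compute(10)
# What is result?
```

Accumulator trace (n, acc): (10, 1) -> (9, 10) -> (8, 90) -> (7, 720) -> (6, 5040) -> (5, 30240) -> (4, 151200) -> (3, 604800) -> (2, 1814400) -> (1, 3628800) -> return 3628800

Answer: 3628800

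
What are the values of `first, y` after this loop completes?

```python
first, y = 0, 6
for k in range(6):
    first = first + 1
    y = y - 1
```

first goes 0→6, y goes 6→0
`first, y` takes the values: (0, 6) → (1, 6) → (1, 5) → (2, 5) → (2, 4) → (3, 4) → (3, 3) → (4, 3) → (4, 2) → (5, 2) → (5, 1) → (6, 1) → (6, 0)

Answer: 6, 0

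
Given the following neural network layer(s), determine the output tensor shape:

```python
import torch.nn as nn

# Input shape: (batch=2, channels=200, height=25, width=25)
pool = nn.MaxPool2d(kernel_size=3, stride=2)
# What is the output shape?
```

Input: (2, 200, 25, 25) -> Output: (2, 200, 12, 12)

Answer: (2, 200, 12, 12)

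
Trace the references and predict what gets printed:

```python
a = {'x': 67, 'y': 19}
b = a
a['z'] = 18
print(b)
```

Key concept: dict aliasing.
Step by step:
`a = {'x': 67, 'y': 19}` → a = {'x': 67, 'y': 19}
`b = a` → b = {'x': 67, 'y': 19} (same object as a)
`a['z'] = 18` → a = {'x': 67, 'y': 19, 'z': 18} (same object as b); b = {'x': 67, 'y': 19, 'z': 18} (same object as a)
`print(b)` → prints {'x': 67, 'y': 19, 'z': 18}

Answer: {'x': 67, 'y': 19, 'z': 18}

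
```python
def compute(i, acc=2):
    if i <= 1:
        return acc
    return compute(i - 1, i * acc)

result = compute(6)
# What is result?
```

Accumulator trace (n, acc): (6, 2) -> (5, 12) -> (4, 60) -> (3, 240) -> (2, 720) -> (1, 1440) -> return 1440

Answer: 1440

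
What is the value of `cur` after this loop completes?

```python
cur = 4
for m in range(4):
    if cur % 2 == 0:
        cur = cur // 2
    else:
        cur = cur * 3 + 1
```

Collatz-style transformation from 4
`cur` takes the values: 4 → 2 → 1 → 4 → 2

Answer: 2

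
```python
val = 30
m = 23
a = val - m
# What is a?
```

Trace:
`val = 30` → val = 30
`m = 23` → m = 23
`a = val - m` → a = 7
So a = 7

Answer: 7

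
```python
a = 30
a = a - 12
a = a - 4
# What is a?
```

Trace:
`a = 30` → a = 30
`a = a - 12` → a = 18
`a = a - 4` → a = 14
So a = 14

Answer: 14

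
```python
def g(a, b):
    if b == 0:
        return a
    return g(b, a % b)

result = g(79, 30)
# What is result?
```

g(79, 30) -> g(30, 19) -> g(19, 11) -> g(11, 8) -> g(8, 3) -> g(3, 2) -> g(2, 1) -> g(1, 0) -> 1

Answer: 1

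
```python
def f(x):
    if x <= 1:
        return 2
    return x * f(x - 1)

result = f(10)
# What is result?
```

f(10) = 10 * 9 * 8 * 7 * 6 * 5 * 4 * 3 * 2 * 2 = 7257600

Answer: 7257600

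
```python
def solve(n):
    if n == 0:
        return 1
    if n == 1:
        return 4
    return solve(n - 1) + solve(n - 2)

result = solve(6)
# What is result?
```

Build up from base cases: solve(0)=1, solve(1)=4, solve(2)=5, solve(3)=9, solve(4)=14, solve(5)=23, solve(6)=37

Answer: 37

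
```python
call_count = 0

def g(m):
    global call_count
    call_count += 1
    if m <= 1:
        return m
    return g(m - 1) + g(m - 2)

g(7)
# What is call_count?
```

Calls(m) = 1 + Calls(m-1) + Calls(m-2); Calls(0)=Calls(1)=1. For m=7 this gives 41.

Answer: 41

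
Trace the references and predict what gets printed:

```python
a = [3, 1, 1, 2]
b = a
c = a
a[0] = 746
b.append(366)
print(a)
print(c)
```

Key concept: multiple aliases.
Step by step:
`a = [3, 1, 1, 2]` → a = [3, 1, 1, 2]
`b = a` → b = [3, 1, 1, 2] (same object as a)
`c = a` → c = [3, 1, 1, 2] (same object as a, b)
`a[0] = 746` → a = [746, 1, 1, 2] (same object as b, c); b = [746, 1, 1, 2] (same object as a, c); c = [746, 1, 1, 2] (same object as a, b)
`b.append(366)` → a = [746, 1, 1, 2, 366] (same object as b, c); b = [746, 1, 1, 2, 366] (same object as a, c); c = [746, 1, 1, 2, 366] (same object as a, b)
`print(a)` → prints [746, 1, 1, 2, 366]
`print(c)` → prints [746, 1, 1, 2, 366]

Answer:
[746, 1, 1, 2, 366]
[746, 1, 1, 2, 366]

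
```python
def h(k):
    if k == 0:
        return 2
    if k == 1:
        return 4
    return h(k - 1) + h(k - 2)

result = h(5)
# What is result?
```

Build up from base cases: h(0)=2, h(1)=4, h(2)=6, h(3)=10, h(4)=16, h(5)=26

Answer: 26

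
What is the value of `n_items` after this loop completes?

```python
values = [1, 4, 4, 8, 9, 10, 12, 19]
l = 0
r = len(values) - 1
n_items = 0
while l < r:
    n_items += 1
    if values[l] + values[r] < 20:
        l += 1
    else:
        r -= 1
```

Steps to find pair summing to 20
`n_items` takes the values: 0 → 1 → 2 → 3 → 4 → 5 → 6 → 7

Answer: 7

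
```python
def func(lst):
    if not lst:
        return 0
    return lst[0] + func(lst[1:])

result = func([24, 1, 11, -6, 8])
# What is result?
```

24 + 1 + 11 + (-6) + 8 + 0 = 38

Answer: 38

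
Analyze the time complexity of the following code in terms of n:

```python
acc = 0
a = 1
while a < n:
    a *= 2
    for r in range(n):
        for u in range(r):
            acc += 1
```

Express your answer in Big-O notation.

Each loop level contributes: log n × n × n. Multiplying the contributions gives O(n^2 log n).

Answer: O(n^2 log n)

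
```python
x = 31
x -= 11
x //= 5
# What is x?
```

Trace:
`x = 31` → x = 31
`x -= 11` → x = 20
`x //= 5` → x = 4
So x = 4

Answer: 4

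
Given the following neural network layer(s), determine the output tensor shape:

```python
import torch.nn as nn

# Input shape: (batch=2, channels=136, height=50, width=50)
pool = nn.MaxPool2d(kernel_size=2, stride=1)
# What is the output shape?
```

Input: (2, 136, 50, 50) -> Output: (2, 136, 49, 49)

Answer: (2, 136, 49, 49)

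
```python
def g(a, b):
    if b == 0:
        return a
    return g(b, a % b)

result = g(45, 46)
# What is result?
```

g(45, 46) -> g(46, 45) -> g(45, 1) -> g(1, 0) -> 1

Answer: 1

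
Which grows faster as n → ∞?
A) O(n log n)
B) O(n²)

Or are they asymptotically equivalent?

O(n log n) vs O(n²): Higher order terms dominate.

Answer: B) O(n²) grows faster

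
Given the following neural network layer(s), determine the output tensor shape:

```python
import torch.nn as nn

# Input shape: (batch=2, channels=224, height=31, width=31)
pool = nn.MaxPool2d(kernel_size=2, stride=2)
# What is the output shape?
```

Input: (2, 224, 31, 31) -> Output: (2, 224, 15, 15)

Answer: (2, 224, 15, 15)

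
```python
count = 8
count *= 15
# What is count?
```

Trace:
`count = 8` → count = 8
`count *= 15` → count = 120
So count = 120

Answer: 120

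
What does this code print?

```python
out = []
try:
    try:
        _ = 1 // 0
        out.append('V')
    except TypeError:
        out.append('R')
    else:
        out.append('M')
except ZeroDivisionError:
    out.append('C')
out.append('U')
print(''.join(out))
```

Execution trace: 'C' (outer except ZeroDivisionError) → 'U' (after the try/except). Output: CU

Answer: CU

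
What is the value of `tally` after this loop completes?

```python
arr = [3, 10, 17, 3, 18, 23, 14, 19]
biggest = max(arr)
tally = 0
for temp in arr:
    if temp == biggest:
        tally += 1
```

Count of max value 23 in [3, 10, 17, 3, 18, 23, 14, 19]
`tally` takes the values: 0 → 1

Answer: 1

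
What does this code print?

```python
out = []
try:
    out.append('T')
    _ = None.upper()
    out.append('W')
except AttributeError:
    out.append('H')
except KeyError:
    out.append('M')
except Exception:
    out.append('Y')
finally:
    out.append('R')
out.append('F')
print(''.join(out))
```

Execution trace: 'T' (try body) → 'H' (except AttributeError) → 'R' (finally) → 'F' (after the try/except). Output: THRF

Answer: THRF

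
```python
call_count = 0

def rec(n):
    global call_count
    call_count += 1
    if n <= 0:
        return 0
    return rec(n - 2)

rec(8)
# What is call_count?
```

Linear recursion stepping by 2: 5 calls from n=8 down to ≤0.

Answer: 5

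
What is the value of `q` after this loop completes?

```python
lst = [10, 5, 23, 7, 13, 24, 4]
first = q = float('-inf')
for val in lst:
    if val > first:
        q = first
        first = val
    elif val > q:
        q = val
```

Second largest (with repeats) in [10, 5, 23, 7, 13, 24, 4]
`q` takes the values: -inf → 5 → 10 → 13 → 23

Answer: 23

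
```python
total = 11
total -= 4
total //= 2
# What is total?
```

Trace:
`total = 11` → total = 11
`total -= 4` → total = 7
`total //= 2` → total = 3
So total = 3

Answer: 3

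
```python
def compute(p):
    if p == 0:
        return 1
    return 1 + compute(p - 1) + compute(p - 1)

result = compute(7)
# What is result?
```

compute(p) = 1 + 2·compute(p-1), compute(0)=1. Closed form: (1+1)·2^7 - 1 = 255.

Answer: 255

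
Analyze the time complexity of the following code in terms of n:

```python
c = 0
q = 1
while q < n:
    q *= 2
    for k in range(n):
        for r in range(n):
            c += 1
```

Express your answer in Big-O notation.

Each loop level contributes: log n × n × n. Multiplying the contributions gives O(n^2 log n).

Answer: O(n^2 log n)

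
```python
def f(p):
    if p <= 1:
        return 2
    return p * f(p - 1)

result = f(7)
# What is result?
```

f(7) = 7 * 6 * 5 * 4 * 3 * 2 * 2 = 10080

Answer: 10080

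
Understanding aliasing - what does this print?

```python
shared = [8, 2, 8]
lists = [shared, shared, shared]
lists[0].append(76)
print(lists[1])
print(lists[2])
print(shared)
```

Key concept: list of same reference.
Step by step:
`shared = [8, 2, 8]` → shared = [8, 2, 8]
`lists = [shared, shared, shared]` → lists = [[8, 2, 8], [8, 2, 8], [8, 2, 8]]
`lists[0].append(76)` → shared = [8, 2, 8, 76]; lists = [[8, 2, 8, 76], [8, 2, 8, 76], [8, 2, 8, 76]]
`print(lists[1])` → prints [8, 2, 8, 76]
`print(lists[2])` → prints [8, 2, 8, 76]
`print(shared)` → prints [8, 2, 8, 76]

Answer:
[8, 2, 8, 76]
[8, 2, 8, 76]
[8, 2, 8, 76]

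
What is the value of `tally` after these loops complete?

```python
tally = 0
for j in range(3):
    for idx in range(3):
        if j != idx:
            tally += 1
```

3² - 3 (exclude diagonal)
`tally` takes the values: 0 → 1 → 2 → 3 → 4 → 5 → 6

Answer: 6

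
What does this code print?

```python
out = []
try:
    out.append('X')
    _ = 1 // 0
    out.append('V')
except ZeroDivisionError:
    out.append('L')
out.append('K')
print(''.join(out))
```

Execution trace: 'X' (try body) → 'L' (except ZeroDivisionError) → 'K' (after the try/except). Output: XLK

Answer: XLK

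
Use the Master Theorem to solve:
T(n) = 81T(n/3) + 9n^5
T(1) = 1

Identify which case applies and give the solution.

a=81, b=3, f(n)=9n^5. log_3(81) = 4. Since c=5 > 4 and the regularity condition holds (81(n/3)^5 = (81/3^5)n^5 with 81/3^5 < 1), Case 3 applies: T(n) = Θ(f(n)) = O(n^5).

Answer: O(n^5) - Case 3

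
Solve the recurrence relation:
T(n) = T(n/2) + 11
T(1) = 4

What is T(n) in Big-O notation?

Each step divides n by 2 and adds 11. After log_2(n) steps we reach T(1)=4. So T(n) = 11·log_2(n) + 4 = O(log n).

Answer: O(log n)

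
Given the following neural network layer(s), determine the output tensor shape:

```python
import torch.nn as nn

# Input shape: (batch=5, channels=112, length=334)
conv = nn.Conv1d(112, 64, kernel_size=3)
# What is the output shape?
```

Input: (5, 112, 334) -> Output: (5, 64, 332)

Answer: (5, 64, 332)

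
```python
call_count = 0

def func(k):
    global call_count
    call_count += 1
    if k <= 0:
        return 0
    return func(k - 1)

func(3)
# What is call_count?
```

Linear recursion stepping by 1: 4 calls from k=3 down to ≤0.

Answer: 4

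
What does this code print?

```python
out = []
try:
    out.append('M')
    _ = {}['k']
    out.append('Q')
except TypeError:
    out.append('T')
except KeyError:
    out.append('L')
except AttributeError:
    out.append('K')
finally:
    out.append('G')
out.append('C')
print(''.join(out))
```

Execution trace: 'M' (try body) → 'L' (except KeyError) → 'G' (finally) → 'C' (after the try/except). Output: MLGC

Answer: MLGC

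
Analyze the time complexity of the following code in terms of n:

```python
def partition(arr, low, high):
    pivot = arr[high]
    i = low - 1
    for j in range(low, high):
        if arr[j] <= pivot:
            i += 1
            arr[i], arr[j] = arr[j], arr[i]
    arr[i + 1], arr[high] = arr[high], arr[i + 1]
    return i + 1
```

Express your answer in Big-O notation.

This is Lomuto partition (single pass over [low, high), where n = high - low). Time complexity: O(n).

Answer: O(n)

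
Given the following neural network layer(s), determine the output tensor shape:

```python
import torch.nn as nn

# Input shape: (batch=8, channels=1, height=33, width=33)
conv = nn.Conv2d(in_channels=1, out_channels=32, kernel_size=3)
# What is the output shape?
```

Input: (8, 1, 33, 33) -> Output: (8, 32, 31, 31)

Answer: (8, 32, 31, 31)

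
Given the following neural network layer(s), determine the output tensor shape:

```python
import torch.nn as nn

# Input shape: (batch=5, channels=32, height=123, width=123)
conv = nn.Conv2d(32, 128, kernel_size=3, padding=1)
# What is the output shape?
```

Input: (5, 32, 123, 123) -> Output: (5, 128, 123, 123)

Answer: (5, 128, 123, 123)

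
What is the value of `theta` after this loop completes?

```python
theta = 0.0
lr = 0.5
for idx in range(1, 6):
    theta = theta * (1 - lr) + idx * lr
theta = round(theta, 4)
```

Moving average with lr=0.5
`theta` takes the values: 0.0 → 0.5 → 1.25 → 2.125 → 3.0625 → 4.03125 → 4.0312

Answer: 4.0312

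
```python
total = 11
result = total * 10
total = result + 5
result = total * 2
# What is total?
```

Trace:
`total = 11` → total = 11
`result = total * 10` → result = 110
`total = result + 5` → total = 115
`result = total * 2` → result = 230
So total = 115

Answer: 115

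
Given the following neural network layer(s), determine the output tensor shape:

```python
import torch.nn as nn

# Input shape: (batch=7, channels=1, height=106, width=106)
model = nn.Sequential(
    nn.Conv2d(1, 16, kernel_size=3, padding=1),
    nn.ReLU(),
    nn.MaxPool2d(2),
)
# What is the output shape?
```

Input: (7, 1, 106, 106) -> after Conv2d: (7, 16, 106, 106) -> after ReLU: (7, 16, 106, 106) -> Output: (7, 16, 53, 53)

Answer: (7, 16, 53, 53)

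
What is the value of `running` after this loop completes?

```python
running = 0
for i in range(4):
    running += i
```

Sum of 0 to 3 = 6
`running` takes the values: 0 → 1 → 3 → 6

Answer: 6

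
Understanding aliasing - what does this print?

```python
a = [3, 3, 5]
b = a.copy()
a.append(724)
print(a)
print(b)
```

Key concept: list.copy() creates independent copy.
Step by step:
`a = [3, 3, 5]` → a = [3, 3, 5]
`b = a.copy()` → b = [3, 3, 5]
`a.append(724)` → a = [3, 3, 5, 724]
`print(a)` → prints [3, 3, 5, 724]
`print(b)` → prints [3, 3, 5]

Answer:
[3, 3, 5, 724]
[3, 3, 5]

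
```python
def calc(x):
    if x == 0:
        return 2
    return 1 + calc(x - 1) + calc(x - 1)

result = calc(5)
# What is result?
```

calc(x) = 1 + 2·calc(x-1), calc(0)=2. Closed form: (2+1)·2^5 - 1 = 95.

Answer: 95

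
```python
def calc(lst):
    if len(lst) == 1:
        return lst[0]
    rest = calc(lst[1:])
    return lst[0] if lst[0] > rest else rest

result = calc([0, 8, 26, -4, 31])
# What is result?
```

Recursive max over [0, 8, 26, -4, 31] = 31

Answer: 31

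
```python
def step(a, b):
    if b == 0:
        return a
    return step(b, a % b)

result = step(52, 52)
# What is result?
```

step(52, 52) -> step(52, 0) -> 52

Answer: 52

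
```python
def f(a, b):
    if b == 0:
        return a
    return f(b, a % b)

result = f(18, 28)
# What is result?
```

f(18, 28) -> f(28, 18) -> f(18, 10) -> f(10, 8) -> f(8, 2) -> f(2, 0) -> 2

Answer: 2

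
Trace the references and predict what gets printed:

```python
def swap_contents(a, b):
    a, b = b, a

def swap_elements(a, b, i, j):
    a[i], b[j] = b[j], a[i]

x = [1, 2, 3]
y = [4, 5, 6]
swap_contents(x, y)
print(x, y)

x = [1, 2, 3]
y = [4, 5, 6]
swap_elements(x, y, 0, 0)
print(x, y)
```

Key concept: parameter rebinding vs mutation.
Step by step:
`x = [1, 2, 3]` → x = [1, 2, 3]
`y = [4, 5, 6]` → y = [4, 5, 6]
`swap_contents(x, y)` → no visible change to tracked variables
`print(x, y)` → prints [1, 2, 3] [4, 5, 6]
`x = [1, 2, 3]` → x = [1, 2, 3]
`y = [4, 5, 6]` → y = [4, 5, 6]
`swap_elements(x, y, 0, 0)` → x = [4, 2, 3]; y = [1, 5, 6]
`print(x, y)` → prints [4, 2, 3] [1, 5, 6]

Answer:
[1, 2, 3] [4, 5, 6]
[4, 2, 3] [1, 5, 6]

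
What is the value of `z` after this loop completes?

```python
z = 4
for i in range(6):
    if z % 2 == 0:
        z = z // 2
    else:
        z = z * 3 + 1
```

Collatz-style transformation from 4
`z` takes the values: 4 → 2 → 1 → 4 → 2 → 1 → 4

Answer: 4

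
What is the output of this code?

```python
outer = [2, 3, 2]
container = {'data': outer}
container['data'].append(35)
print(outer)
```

Key concept: dict holds reference to list.
Step by step:
`outer = [2, 3, 2]` → outer = [2, 3, 2]
`container = {'data': outer}` → container = {'data': [2, 3, 2]}
`container['data'].append(35)` → outer = [2, 3, 2, 35]; container = {'data': [2, 3, 2, 35]}
`print(outer)` → prints [2, 3, 2, 35]

Answer: [2, 3, 2, 35]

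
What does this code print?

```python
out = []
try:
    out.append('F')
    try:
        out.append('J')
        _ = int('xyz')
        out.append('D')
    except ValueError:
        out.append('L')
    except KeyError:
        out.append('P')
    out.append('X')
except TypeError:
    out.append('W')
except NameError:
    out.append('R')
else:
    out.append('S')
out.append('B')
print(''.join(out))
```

Execution trace: 'F' (try body) → 'J' (inner try body) → 'L' (inner except ValueError) → 'X' (try body, no exception) → 'S' (else) → 'B' (after the try/except). Output: FJLXSB

Answer: FJLXSB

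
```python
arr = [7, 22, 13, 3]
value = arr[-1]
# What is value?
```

Trace:
`arr = [7, 22, 13, 3]` → arr = [7, 22, 13, 3]
`value = arr[-1]` → value = 3
So value = 3

Answer: 3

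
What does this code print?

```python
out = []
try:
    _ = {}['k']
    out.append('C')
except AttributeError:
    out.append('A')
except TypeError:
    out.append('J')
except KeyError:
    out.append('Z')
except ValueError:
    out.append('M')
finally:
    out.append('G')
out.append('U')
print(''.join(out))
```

Execution trace: 'Z' (except KeyError) → 'G' (finally) → 'U' (after the try/except). Output: ZGU

Answer: ZGU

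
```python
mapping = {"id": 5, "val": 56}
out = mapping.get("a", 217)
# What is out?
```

Trace:
`mapping = {"id": 5, "val": 56}` → mapping = {'id': 5, 'val': 56}
`out = mapping.get("a", 217)` → out = 217
So out = 217

Answer: 217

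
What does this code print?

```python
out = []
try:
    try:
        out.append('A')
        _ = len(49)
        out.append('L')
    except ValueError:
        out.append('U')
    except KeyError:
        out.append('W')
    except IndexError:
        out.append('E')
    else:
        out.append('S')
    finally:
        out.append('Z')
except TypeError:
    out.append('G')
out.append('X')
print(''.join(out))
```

Execution trace: 'A' (try body) → 'Z' (finally) → 'G' (outer except TypeError) → 'X' (after the try/except). Output: AZGX

Answer: AZGX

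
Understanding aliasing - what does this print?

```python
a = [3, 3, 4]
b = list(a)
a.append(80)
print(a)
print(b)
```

Key concept: list() constructor creates copy.
Step by step:
`a = [3, 3, 4]` → a = [3, 3, 4]
`b = list(a)` → b = [3, 3, 4]
`a.append(80)` → a = [3, 3, 4, 80]
`print(a)` → prints [3, 3, 4, 80]
`print(b)` → prints [3, 3, 4]

Answer:
[3, 3, 4, 80]
[3, 3, 4]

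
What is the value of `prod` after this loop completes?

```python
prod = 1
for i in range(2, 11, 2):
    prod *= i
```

Product of even numbers 2 to 10
`prod` takes the values: 1 → 2 → 8 → 48 → 384 → 3840

Answer: 3840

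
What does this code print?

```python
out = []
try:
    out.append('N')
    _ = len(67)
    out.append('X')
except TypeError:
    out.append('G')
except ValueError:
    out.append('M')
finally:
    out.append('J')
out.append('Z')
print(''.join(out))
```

Execution trace: 'N' (try body) → 'G' (except TypeError) → 'J' (finally) → 'Z' (after the try/except). Output: NGJZ

Answer: NGJZ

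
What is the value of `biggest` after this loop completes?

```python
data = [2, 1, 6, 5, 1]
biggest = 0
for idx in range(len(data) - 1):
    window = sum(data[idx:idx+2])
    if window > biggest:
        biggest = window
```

Max sum of 2-element window in [2, 1, 6, 5, 1]
`biggest` takes the values: 0 → 3 → 7 → 11

Answer: 11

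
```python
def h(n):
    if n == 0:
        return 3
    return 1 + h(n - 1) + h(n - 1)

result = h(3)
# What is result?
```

h(n) = 1 + 2·h(n-1), h(0)=3. Closed form: (3+1)·2^3 - 1 = 31.

Answer: 31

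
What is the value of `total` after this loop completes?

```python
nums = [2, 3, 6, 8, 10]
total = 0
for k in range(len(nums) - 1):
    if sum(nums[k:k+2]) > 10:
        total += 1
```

Count windows with sum > 10
`total` takes the values: 0 → 1 → 2

Answer: 2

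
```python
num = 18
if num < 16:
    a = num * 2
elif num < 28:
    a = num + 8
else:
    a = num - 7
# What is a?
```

Trace:
`num = 18` → num = 18
`if num < 16: ...` → num < 16 is False, num < 28 is True → a = 26
So a = 26

Answer: 26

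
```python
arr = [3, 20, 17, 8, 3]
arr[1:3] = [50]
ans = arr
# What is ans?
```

Trace:
`arr = [3, 20, 17, 8, 3]` → arr = [3, 20, 17, 8, 3]
`arr[1:3] = [50]` → arr = [3, 50, 8, 3]
`ans = arr` → ans = [3, 50, 8, 3]
So ans = [3, 50, 8, 3]

Answer: [3, 50, 8, 3]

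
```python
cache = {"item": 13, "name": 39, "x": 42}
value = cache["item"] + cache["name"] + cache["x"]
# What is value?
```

Trace:
`cache = {"item": 13, "name": 39, "x": 42}` → cache = {'item': 13, 'name': 39, 'x': 42}
`value = cache["item"] + cache["name"] + cache["x"]` → value = 94
So value = 94

Answer: 94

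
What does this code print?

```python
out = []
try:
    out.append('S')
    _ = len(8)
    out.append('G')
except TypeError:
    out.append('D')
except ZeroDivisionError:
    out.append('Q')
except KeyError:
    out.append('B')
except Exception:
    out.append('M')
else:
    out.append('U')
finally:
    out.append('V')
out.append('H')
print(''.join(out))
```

Execution trace: 'S' (try body) → 'D' (except TypeError) → 'V' (finally) → 'H' (after the try/except). Output: SDVH

Answer: SDVH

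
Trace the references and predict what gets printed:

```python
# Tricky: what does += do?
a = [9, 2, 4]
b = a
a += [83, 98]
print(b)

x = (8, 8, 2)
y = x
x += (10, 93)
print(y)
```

Key concept: += behavior differs for mutable vs immutable.
Step by step:
`a = [9, 2, 4]` → a = [9, 2, 4]
`b = a` → b = [9, 2, 4] (same object as a)
`a += [83, 98]` → a = [9, 2, 4, 83, 98] (same object as b); b = [9, 2, 4, 83, 98] (same object as a)
`print(b)` → prints [9, 2, 4, 83, 98]
`x = (8, 8, 2)` → x = (8, 8, 2)
`y = x` → y = (8, 8, 2)
`x += (10, 93)` → x = (8, 8, 2, 10, 93)
`print(y)` → prints (8, 8, 2)

Answer:
[9, 2, 4, 83, 98]
(8, 8, 2)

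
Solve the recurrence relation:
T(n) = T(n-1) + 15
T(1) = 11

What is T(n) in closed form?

Unrolling: T(n) = T(1) + 15·(n-1) = 11 + 15(n-1) = 15n - 4.

Answer: T(n) = 15n - 4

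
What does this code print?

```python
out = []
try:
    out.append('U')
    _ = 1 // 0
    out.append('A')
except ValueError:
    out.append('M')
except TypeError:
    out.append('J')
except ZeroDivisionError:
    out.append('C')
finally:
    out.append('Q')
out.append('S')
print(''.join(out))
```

Execution trace: 'U' (try body) → 'C' (except ZeroDivisionError) → 'Q' (finally) → 'S' (after the try/except). Output: UCQS

Answer: UCQS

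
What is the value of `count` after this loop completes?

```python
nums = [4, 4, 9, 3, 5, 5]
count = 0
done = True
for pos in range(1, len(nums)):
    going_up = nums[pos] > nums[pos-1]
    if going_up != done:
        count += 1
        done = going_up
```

Count direction changes in [4, 4, 9, 3, 5, 5]
`count` takes the values: 0 → 1 → 2 → 3 → 4 → 5

Answer: 5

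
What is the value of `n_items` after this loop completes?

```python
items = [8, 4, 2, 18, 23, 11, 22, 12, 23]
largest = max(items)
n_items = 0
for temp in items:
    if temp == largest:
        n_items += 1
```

Count of max value 23 in [8, 4, 2, 18, 23, 11, 22, 12, 23]
`n_items` takes the values: 0 → 1 → 2

Answer: 2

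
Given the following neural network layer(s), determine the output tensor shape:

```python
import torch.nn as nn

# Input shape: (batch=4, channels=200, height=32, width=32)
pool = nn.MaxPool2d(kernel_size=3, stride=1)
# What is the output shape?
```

Input: (4, 200, 32, 32) -> Output: (4, 200, 30, 30)

Answer: (4, 200, 30, 30)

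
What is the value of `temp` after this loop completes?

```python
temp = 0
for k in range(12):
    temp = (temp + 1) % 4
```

Increment mod 4, 12 times = 0
`temp` takes the values: 0 → 1 → 2 → 3 → 0 → 1 → 2 → 3 → 0 → 1 → 2 → 3 → 0

Answer: 0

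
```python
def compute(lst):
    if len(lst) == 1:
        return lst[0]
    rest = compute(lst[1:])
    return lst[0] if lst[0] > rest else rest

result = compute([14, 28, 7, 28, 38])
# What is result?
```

Recursive max over [14, 28, 7, 28, 38] = 38

Answer: 38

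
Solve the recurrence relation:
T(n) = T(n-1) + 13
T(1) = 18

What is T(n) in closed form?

Unrolling: T(n) = T(1) + 13·(n-1) = 18 + 13(n-1) = 13n + 5.

Answer: T(n) = 13n + 5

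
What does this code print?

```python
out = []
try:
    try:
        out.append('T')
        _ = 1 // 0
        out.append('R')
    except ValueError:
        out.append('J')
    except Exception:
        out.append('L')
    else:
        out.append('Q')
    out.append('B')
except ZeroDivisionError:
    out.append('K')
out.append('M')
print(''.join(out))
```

Execution trace: 'T' (inner try body) → 'L' (inner except Exception) → 'B' (try body, no exception) → 'M' (after the try/except). Output: TLBM

Answer: TLBM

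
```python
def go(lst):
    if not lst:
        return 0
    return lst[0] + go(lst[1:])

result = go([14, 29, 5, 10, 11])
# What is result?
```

14 + 29 + 5 + 10 + 11 + 0 = 69

Answer: 69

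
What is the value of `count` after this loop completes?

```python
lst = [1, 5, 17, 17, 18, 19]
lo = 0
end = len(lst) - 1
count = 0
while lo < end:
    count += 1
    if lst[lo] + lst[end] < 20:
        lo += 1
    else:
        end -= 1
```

Steps to find pair summing to 20
`count` takes the values: 0 → 1 → 2 → 3 → 4 → 5

Answer: 5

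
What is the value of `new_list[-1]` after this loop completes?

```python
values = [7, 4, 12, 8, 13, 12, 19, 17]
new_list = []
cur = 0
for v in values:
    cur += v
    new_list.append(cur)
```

Cumulative sum ends at 92
`new_list` takes the values: [] → [7] → [7, 11] → [7, 11, 23] → [7, 11, 23, 31] → [7, 11, 23, 31, 44] → [7, 11, 23, 31, 44, 56] → [7, 11, 23, 31, 44, 56, 75] → [7, 11, 23, 31, 44, 56, 75, 92]
So `new_list[-1]` = 92

Answer: 92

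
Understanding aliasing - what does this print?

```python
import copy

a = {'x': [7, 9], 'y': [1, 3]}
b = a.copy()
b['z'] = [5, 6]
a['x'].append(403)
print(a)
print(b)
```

Key concept: shallow copy of dict with mutable values.
Step by step:
`a = {'x': [7, 9], 'y': [1, 3]}` → a = {'x': [7, 9], 'y': [1, 3]}
`b = a.copy()` → b = {'x': [7, 9], 'y': [1, 3]}
`b['z'] = [5, 6]` → b = {'x': [7, 9], 'y': [1, 3], 'z': [5, 6]}
`a['x'].append(403)` → a = {'x': [7, 9, 403], 'y': [1, 3]}; b = {'x': [7, 9, 403], 'y': [1, 3], 'z': [5, 6]}
`print(a)` → prints {'x': [7, 9, 403], 'y': [1, 3]}
`print(b)` → prints {'x': [7, 9, 403], 'y': [1, 3], 'z': [5, 6]}

Answer:
{'x': [7, 9, 403], 'y': [1, 3]}
{'x': [7, 9, 403], 'y': [1, 3], 'z': [5, 6]}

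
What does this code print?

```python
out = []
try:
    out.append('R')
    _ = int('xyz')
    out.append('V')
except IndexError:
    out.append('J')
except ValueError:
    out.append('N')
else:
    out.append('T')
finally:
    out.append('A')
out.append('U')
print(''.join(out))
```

Execution trace: 'R' (try body) → 'N' (except ValueError) → 'A' (finally) → 'U' (after the try/except). Output: RNAU

Answer: RNAU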